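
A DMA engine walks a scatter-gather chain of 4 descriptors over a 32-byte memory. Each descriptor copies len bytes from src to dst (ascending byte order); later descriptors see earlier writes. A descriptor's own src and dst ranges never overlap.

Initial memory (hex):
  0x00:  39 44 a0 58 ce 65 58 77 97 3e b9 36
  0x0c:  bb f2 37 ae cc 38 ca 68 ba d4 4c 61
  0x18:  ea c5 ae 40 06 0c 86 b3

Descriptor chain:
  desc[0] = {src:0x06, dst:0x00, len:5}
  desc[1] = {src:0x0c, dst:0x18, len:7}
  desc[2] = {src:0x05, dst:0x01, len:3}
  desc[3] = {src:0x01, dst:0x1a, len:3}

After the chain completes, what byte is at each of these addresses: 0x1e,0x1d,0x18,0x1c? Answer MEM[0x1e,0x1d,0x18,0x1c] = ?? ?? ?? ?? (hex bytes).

#0 dst[0x00+5] := {0x58,0x77,0x97,0x3e,0xb9}
#1 dst[0x18+7] := {0xbb,0xf2,0x37,0xae,0xcc,0x38,0xca}
#2 dst[0x01+3] := {0x65,0x58,0x77}
#3 dst[0x1a+3] := {0x65,0x58,0x77}
query mem[0x1e]=0xca, mem[0x1d]=0x38, mem[0x18]=0xbb, mem[0x1c]=0x77

MEM[0x1e,0x1d,0x18,0x1c] = ca 38 bb 77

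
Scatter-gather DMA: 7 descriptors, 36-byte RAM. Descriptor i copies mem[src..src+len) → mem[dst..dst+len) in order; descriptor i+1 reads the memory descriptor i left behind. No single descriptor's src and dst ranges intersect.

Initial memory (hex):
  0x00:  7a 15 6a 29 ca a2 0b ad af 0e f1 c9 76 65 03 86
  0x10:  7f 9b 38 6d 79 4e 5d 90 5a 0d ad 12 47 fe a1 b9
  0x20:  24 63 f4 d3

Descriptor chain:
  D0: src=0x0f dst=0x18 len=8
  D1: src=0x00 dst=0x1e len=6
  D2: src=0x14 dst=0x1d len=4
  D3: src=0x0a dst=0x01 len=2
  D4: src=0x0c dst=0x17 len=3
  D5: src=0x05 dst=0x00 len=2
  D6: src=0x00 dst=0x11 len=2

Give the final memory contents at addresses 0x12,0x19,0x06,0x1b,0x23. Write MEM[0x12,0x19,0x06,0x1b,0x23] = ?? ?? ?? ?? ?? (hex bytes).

MEM[0x12,0x19,0x06,0x1b,0x23] = 0b 03 0b 38 a2

[0] 0x0f->0x18 len=8 : 86 7f 9b 38 6d 79 4e 5d
[1] 0x00->0x1e len=6 : 7a 15 6a 29 ca a2
[2] 0x14->0x1d len=4 : 79 4e 5d 90
[3] 0x0a->0x01 len=2 : f1 c9
[4] 0x0c->0x17 len=3 : 76 65 03
[5] 0x05->0x00 len=2 : a2 0b
[6] 0x00->0x11 len=2 : a2 0b
query mem[0x12]=0x0b, mem[0x19]=0x03, mem[0x06]=0x0b, mem[0x1b]=0x38, mem[0x23]=0xa2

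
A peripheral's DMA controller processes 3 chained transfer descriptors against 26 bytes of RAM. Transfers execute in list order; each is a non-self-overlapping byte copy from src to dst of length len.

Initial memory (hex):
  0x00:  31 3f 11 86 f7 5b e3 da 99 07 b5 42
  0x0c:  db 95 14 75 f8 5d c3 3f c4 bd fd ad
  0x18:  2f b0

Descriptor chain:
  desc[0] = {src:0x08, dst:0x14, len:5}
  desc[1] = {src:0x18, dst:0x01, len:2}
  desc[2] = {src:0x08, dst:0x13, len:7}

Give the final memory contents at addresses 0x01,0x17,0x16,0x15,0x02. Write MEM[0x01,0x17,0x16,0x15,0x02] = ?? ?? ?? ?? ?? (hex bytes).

D0: mem[0x14..0x18] <- [99 07 b5 42 db]
D1: mem[0x01..0x02] <- [db b0]
D2: mem[0x13..0x19] <- [99 07 b5 42 db 95 14]
query mem[0x01]=0xdb, mem[0x17]=0xdb, mem[0x16]=0x42, mem[0x15]=0xb5, mem[0x02]=0xb0

MEM[0x01,0x17,0x16,0x15,0x02] = db db 42 b5 b0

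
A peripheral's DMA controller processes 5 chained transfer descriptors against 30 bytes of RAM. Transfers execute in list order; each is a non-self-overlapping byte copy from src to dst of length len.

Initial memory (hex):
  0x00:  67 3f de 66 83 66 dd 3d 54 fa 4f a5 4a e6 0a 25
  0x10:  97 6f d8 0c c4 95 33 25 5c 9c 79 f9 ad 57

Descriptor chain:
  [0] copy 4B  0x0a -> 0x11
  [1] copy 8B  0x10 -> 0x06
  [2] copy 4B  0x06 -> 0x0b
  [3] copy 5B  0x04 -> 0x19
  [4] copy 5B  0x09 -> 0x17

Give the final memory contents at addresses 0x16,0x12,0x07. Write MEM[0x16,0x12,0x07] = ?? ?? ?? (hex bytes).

MEM[0x16,0x12,0x07] = 33 a5 4f

[0] 0x0a->0x11 len=4 : 4f a5 4a e6
[1] 0x10->0x06 len=8 : 97 4f a5 4a e6 95 33 25
[2] 0x06->0x0b len=4 : 97 4f a5 4a
[3] 0x04->0x19 len=5 : 83 66 97 4f a5
[4] 0x09->0x17 len=5 : 4a e6 97 4f a5
query mem[0x16]=0x33, mem[0x12]=0xa5, mem[0x07]=0x4f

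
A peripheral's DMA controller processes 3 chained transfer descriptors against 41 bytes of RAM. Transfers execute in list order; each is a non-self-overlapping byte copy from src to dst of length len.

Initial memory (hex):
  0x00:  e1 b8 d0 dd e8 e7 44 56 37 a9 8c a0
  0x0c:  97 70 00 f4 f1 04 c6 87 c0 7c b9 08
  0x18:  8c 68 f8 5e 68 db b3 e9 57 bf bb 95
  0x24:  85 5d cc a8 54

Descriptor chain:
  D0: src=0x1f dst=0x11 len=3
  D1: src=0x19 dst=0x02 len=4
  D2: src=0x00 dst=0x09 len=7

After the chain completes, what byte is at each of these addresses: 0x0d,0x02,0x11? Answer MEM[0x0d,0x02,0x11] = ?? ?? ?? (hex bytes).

[0] 0x1f->0x11 len=3 : e9 57 bf
[1] 0x19->0x02 len=4 : 68 f8 5e 68
[2] 0x00->0x09 len=7 : e1 b8 68 f8 5e 68 44
query mem[0x0d]=0x5e, mem[0x02]=0x68, mem[0x11]=0xe9

MEM[0x0d,0x02,0x11] = 5e 68 e9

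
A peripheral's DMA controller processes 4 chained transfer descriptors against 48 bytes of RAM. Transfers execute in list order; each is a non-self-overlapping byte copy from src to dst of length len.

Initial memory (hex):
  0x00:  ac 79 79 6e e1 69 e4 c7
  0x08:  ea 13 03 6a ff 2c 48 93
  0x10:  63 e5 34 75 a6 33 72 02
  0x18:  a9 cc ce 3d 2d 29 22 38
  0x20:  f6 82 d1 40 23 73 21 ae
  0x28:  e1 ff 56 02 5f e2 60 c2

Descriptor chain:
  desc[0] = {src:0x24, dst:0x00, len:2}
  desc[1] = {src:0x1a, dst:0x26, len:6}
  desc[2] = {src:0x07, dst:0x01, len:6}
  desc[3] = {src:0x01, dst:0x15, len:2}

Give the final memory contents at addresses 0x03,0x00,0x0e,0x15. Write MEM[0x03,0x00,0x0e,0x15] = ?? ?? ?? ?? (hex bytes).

MEM[0x03,0x00,0x0e,0x15] = 13 23 48 c7

  after D0: wrote 2B at 0x00 = 2373
  after D1: wrote 6B at 0x26 = ce3d2d292238
  after D2: wrote 6B at 0x01 = c7ea13036aff
  after D3: wrote 2B at 0x15 = c7ea
query mem[0x03]=0x13, mem[0x00]=0x23, mem[0x0e]=0x48, mem[0x15]=0xc7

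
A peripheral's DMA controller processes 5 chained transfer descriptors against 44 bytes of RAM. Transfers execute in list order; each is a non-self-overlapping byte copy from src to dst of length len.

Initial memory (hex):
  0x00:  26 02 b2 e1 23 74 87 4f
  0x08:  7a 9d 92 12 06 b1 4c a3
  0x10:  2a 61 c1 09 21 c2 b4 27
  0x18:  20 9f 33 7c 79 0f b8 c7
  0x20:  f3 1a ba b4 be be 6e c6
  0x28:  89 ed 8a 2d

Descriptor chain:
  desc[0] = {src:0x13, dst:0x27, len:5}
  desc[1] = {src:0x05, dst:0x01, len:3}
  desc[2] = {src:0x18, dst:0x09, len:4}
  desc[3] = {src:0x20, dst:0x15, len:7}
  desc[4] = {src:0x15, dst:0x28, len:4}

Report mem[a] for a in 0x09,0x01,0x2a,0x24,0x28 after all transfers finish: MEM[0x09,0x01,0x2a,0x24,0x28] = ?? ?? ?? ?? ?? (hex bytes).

MEM[0x09,0x01,0x2a,0x24,0x28] = 20 74 ba be f3

D0: mem[0x27..0x2b] <- [09 21 c2 b4 27]
D1: mem[0x01..0x03] <- [74 87 4f]
D2: mem[0x09..0x0c] <- [20 9f 33 7c]
D3: mem[0x15..0x1b] <- [f3 1a ba b4 be be 6e]
D4: mem[0x28..0x2b] <- [f3 1a ba b4]
query mem[0x09]=0x20, mem[0x01]=0x74, mem[0x2a]=0xba, mem[0x24]=0xbe, mem[0x28]=0xf3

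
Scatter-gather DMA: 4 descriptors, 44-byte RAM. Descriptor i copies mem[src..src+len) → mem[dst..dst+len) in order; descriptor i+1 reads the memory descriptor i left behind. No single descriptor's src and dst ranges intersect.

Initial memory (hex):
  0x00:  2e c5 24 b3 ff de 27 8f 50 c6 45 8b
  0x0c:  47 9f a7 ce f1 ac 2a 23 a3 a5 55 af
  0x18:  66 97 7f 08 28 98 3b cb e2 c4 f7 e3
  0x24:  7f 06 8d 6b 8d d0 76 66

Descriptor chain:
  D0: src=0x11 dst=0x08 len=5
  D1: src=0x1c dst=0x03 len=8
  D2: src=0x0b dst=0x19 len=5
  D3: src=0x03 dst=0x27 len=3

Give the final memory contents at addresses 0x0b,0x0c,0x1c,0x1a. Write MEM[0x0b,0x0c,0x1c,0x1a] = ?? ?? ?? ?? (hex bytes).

  after D0: wrote 5B at 0x08 = ac2a23a3a5
  after D1: wrote 8B at 0x03 = 28983bcbe2c4f7e3
  after D2: wrote 5B at 0x19 = a3a59fa7ce
  after D3: wrote 3B at 0x27 = 28983b
query mem[0x0b]=0xa3, mem[0x0c]=0xa5, mem[0x1c]=0xa7, mem[0x1a]=0xa5

MEM[0x0b,0x0c,0x1c,0x1a] = a3 a5 a7 a5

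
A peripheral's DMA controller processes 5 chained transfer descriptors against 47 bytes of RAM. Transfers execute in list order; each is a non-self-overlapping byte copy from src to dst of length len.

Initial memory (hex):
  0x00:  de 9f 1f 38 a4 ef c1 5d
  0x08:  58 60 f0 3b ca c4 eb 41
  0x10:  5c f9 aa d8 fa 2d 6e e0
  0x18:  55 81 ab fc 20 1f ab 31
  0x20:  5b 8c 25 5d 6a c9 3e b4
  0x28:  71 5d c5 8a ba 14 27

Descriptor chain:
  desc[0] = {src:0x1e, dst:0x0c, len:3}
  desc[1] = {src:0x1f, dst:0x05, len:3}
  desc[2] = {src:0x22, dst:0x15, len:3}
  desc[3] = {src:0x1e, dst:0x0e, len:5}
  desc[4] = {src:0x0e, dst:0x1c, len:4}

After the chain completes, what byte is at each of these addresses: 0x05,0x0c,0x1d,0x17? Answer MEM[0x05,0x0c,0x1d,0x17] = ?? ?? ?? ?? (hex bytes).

#0 dst[0x0c+3] := {0xab,0x31,0x5b}
#1 dst[0x05+3] := {0x31,0x5b,0x8c}
#2 dst[0x15+3] := {0x25,0x5d,0x6a}
#3 dst[0x0e+5] := {0xab,0x31,0x5b,0x8c,0x25}
#4 dst[0x1c+4] := {0xab,0x31,0x5b,0x8c}
query mem[0x05]=0x31, mem[0x0c]=0xab, mem[0x1d]=0x31, mem[0x17]=0x6a

MEM[0x05,0x0c,0x1d,0x17] = 31 ab 31 6a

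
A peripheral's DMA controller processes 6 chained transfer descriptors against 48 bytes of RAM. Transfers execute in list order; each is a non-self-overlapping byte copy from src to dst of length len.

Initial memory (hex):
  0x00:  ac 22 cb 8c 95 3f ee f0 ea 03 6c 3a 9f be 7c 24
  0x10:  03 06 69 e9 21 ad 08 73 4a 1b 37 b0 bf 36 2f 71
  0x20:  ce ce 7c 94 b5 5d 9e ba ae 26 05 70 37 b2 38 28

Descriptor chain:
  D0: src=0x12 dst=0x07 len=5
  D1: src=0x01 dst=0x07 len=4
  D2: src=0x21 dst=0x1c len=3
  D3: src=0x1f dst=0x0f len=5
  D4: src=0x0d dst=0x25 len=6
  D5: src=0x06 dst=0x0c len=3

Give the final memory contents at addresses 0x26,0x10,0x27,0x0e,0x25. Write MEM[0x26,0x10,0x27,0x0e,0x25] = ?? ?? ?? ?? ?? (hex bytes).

D0: mem[0x07..0x0b] <- [69 e9 21 ad 08]
D1: mem[0x07..0x0a] <- [22 cb 8c 95]
D2: mem[0x1c..0x1e] <- [ce 7c 94]
D3: mem[0x0f..0x13] <- [71 ce ce 7c 94]
D4: mem[0x25..0x2a] <- [be 7c 71 ce ce 7c]
D5: mem[0x0c..0x0e] <- [ee 22 cb]
query mem[0x26]=0x7c, mem[0x10]=0xce, mem[0x27]=0x71, mem[0x0e]=0xcb, mem[0x25]=0xbe

MEM[0x26,0x10,0x27,0x0e,0x25] = 7c ce 71 cb be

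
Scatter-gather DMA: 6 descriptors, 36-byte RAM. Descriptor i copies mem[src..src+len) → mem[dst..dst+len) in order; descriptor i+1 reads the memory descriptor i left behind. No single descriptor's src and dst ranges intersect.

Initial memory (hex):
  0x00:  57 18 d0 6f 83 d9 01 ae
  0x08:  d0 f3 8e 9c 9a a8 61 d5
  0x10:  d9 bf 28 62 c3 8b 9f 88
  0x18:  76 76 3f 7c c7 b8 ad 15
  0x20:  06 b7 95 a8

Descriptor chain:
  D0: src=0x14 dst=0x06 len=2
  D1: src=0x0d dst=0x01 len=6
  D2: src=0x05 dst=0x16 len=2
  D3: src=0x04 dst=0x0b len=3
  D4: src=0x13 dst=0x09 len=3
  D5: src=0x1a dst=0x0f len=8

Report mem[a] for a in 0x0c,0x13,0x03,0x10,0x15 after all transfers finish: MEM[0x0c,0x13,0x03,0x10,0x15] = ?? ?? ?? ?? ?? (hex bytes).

#0 dst[0x06+2] := {0xc3,0x8b}
#1 dst[0x01+6] := {0xa8,0x61,0xd5,0xd9,0xbf,0x28}
#2 dst[0x16+2] := {0xbf,0x28}
#3 dst[0x0b+3] := {0xd9,0xbf,0x28}
#4 dst[0x09+3] := {0x62,0xc3,0x8b}
#5 dst[0x0f+8] := {0x3f,0x7c,0xc7,0xb8,0xad,0x15,0x06,0xb7}
query mem[0x0c]=0xbf, mem[0x13]=0xad, mem[0x03]=0xd5, mem[0x10]=0x7c, mem[0x15]=0x06

MEM[0x0c,0x13,0x03,0x10,0x15] = bf ad d5 7c 06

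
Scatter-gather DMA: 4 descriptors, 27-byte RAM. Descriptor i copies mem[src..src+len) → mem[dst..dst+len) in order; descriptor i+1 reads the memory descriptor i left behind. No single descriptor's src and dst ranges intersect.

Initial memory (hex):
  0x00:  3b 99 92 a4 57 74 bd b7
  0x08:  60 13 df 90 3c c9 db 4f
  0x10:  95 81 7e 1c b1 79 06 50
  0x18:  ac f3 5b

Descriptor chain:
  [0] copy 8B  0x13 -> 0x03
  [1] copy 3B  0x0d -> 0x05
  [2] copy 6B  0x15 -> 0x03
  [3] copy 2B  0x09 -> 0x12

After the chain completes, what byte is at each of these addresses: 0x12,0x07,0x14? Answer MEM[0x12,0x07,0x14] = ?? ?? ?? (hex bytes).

MEM[0x12,0x07,0x14] = f3 f3 b1

#0 dst[0x03+8] := {0x1c,0xb1,0x79,0x06,0x50,0xac,0xf3,0x5b}
#1 dst[0x05+3] := {0xc9,0xdb,0x4f}
#2 dst[0x03+6] := {0x79,0x06,0x50,0xac,0xf3,0x5b}
#3 dst[0x12+2] := {0xf3,0x5b}
query mem[0x12]=0xf3, mem[0x07]=0xf3, mem[0x14]=0xb1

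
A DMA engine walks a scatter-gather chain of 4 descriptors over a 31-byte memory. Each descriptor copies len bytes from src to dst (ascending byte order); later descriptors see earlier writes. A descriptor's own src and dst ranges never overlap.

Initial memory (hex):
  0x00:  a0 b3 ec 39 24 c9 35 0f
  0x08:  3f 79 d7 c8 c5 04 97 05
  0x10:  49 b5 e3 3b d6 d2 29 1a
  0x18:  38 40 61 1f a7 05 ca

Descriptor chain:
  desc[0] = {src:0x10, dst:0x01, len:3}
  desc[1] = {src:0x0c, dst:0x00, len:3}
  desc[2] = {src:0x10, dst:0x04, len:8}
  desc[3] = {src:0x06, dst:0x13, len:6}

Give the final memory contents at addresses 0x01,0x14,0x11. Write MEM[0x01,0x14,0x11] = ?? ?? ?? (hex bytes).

MEM[0x01,0x14,0x11] = 04 3b b5

[0] 0x10->0x01 len=3 : 49 b5 e3
[1] 0x0c->0x00 len=3 : c5 04 97
[2] 0x10->0x04 len=8 : 49 b5 e3 3b d6 d2 29 1a
[3] 0x06->0x13 len=6 : e3 3b d6 d2 29 1a
query mem[0x01]=0x04, mem[0x14]=0x3b, mem[0x11]=0xb5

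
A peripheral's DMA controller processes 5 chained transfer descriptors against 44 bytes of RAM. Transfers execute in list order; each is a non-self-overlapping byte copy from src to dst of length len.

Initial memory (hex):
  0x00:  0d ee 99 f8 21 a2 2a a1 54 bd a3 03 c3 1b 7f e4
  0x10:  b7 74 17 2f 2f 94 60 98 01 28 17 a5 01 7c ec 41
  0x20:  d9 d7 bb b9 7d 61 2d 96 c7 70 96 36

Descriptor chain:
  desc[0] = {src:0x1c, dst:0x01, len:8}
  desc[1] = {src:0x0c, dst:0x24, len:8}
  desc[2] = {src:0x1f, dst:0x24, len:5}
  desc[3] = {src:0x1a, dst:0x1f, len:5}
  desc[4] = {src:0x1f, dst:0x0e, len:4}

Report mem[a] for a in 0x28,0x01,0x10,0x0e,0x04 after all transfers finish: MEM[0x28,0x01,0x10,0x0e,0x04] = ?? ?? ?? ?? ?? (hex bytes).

#0 dst[0x01+8] := {0x01,0x7c,0xec,0x41,0xd9,0xd7,0xbb,0xb9}
#1 dst[0x24+8] := {0xc3,0x1b,0x7f,0xe4,0xb7,0x74,0x17,0x2f}
#2 dst[0x24+5] := {0x41,0xd9,0xd7,0xbb,0xb9}
#3 dst[0x1f+5] := {0x17,0xa5,0x01,0x7c,0xec}
#4 dst[0x0e+4] := {0x17,0xa5,0x01,0x7c}
query mem[0x28]=0xb9, mem[0x01]=0x01, mem[0x10]=0x01, mem[0x0e]=0x17, mem[0x04]=0x41

MEM[0x28,0x01,0x10,0x0e,0x04] = b9 01 01 17 41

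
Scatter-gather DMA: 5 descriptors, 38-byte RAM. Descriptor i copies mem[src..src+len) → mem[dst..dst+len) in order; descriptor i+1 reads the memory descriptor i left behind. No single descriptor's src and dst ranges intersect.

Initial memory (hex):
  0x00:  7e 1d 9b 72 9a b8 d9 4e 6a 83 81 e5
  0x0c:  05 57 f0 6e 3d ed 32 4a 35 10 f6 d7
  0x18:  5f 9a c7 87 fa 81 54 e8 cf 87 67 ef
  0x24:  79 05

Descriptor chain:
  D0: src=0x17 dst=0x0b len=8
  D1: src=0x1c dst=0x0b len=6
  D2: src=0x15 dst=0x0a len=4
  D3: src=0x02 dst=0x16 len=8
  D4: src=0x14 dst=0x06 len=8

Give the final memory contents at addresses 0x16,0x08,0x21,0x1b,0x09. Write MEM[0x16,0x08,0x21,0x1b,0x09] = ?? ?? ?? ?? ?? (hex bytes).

[0] 0x17->0x0b len=8 : d7 5f 9a c7 87 fa 81 54
[1] 0x1c->0x0b len=6 : fa 81 54 e8 cf 87
[2] 0x15->0x0a len=4 : 10 f6 d7 5f
[3] 0x02->0x16 len=8 : 9b 72 9a b8 d9 4e 6a 83
[4] 0x14->0x06 len=8 : 35 10 9b 72 9a b8 d9 4e
query mem[0x16]=0x9b, mem[0x08]=0x9b, mem[0x21]=0x87, mem[0x1b]=0x4e, mem[0x09]=0x72

MEM[0x16,0x08,0x21,0x1b,0x09] = 9b 9b 87 4e 72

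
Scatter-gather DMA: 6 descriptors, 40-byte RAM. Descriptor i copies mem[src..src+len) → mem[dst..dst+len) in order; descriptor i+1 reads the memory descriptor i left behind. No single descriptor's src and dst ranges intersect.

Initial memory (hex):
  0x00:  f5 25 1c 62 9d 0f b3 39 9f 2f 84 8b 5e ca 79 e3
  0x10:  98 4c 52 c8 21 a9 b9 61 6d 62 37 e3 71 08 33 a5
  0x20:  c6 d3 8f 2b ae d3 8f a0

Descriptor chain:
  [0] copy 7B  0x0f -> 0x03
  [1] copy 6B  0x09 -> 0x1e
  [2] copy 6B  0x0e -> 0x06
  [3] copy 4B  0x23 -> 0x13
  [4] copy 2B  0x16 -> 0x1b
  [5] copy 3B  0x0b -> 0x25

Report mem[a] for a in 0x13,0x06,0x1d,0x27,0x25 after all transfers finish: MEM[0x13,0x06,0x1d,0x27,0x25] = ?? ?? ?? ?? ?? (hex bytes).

[0] 0x0f->0x03 len=7 : e3 98 4c 52 c8 21 a9
[1] 0x09->0x1e len=6 : a9 84 8b 5e ca 79
[2] 0x0e->0x06 len=6 : 79 e3 98 4c 52 c8
[3] 0x23->0x13 len=4 : 79 ae d3 8f
[4] 0x16->0x1b len=2 : 8f 61
[5] 0x0b->0x25 len=3 : c8 5e ca
query mem[0x13]=0x79, mem[0x06]=0x79, mem[0x1d]=0x08, mem[0x27]=0xca, mem[0x25]=0xc8

MEM[0x13,0x06,0x1d,0x27,0x25] = 79 79 08 ca c8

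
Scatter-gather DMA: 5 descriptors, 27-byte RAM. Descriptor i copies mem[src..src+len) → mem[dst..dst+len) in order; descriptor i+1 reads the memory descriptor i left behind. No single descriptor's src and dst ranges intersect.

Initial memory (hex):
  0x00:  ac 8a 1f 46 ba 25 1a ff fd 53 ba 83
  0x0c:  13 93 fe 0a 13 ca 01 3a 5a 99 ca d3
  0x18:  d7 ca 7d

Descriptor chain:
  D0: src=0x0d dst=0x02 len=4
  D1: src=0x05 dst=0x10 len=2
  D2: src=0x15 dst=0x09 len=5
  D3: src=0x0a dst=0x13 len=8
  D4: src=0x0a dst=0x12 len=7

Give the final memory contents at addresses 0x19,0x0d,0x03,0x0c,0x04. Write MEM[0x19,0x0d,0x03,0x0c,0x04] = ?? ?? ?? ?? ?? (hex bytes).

[0] 0x0d->0x02 len=4 : 93 fe 0a 13
[1] 0x05->0x10 len=2 : 13 1a
[2] 0x15->0x09 len=5 : 99 ca d3 d7 ca
[3] 0x0a->0x13 len=8 : ca d3 d7 ca fe 0a 13 1a
[4] 0x0a->0x12 len=7 : ca d3 d7 ca fe 0a 13
query mem[0x19]=0x13, mem[0x0d]=0xca, mem[0x03]=0xfe, mem[0x0c]=0xd7, mem[0x04]=0x0a

MEM[0x19,0x0d,0x03,0x0c,0x04] = 13 ca fe d7 0a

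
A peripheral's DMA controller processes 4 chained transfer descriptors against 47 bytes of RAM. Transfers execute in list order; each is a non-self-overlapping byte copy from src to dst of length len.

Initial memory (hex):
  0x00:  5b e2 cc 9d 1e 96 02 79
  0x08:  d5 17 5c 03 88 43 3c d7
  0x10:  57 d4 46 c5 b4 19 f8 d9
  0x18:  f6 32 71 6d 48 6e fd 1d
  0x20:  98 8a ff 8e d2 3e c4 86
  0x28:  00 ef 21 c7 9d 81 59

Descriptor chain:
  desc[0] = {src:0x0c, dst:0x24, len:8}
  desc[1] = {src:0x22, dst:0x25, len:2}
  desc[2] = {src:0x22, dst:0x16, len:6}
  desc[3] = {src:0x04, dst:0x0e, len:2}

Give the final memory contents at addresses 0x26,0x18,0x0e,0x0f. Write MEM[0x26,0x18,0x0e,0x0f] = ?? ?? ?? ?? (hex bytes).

[0] 0x0c->0x24 len=8 : 88 43 3c d7 57 d4 46 c5
[1] 0x22->0x25 len=2 : ff 8e
[2] 0x22->0x16 len=6 : ff 8e 88 ff 8e d7
[3] 0x04->0x0e len=2 : 1e 96
query mem[0x26]=0x8e, mem[0x18]=0x88, mem[0x0e]=0x1e, mem[0x0f]=0x96

MEM[0x26,0x18,0x0e,0x0f] = 8e 88 1e 96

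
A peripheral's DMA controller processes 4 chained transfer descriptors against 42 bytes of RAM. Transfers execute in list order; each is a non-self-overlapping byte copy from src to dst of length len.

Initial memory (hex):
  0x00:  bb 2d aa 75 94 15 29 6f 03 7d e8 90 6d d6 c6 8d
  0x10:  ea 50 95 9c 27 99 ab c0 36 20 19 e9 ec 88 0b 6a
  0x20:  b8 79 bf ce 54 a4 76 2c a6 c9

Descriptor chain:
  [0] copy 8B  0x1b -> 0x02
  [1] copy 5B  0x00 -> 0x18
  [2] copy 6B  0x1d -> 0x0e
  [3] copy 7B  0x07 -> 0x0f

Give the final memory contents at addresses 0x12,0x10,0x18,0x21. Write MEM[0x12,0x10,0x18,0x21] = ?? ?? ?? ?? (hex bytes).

#0 dst[0x02+8] := {0xe9,0xec,0x88,0x0b,0x6a,0xb8,0x79,0xbf}
#1 dst[0x18+5] := {0xbb,0x2d,0xe9,0xec,0x88}
#2 dst[0x0e+6] := {0x88,0x0b,0x6a,0xb8,0x79,0xbf}
#3 dst[0x0f+7] := {0xb8,0x79,0xbf,0xe8,0x90,0x6d,0xd6}
query mem[0x12]=0xe8, mem[0x10]=0x79, mem[0x18]=0xbb, mem[0x21]=0x79

MEM[0x12,0x10,0x18,0x21] = e8 79 bb 79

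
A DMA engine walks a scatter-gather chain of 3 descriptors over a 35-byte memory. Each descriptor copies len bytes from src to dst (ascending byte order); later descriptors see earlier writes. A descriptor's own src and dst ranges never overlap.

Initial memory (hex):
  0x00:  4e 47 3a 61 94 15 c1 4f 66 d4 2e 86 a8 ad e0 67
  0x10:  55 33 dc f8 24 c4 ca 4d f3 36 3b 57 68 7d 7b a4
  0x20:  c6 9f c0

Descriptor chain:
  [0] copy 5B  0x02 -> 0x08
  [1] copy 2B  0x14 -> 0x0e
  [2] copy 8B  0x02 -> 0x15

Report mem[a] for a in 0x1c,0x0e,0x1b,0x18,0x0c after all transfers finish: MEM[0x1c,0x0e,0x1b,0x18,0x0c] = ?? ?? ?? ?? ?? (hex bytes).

D0: mem[0x08..0x0c] <- [3a 61 94 15 c1]
D1: mem[0x0e..0x0f] <- [24 c4]
D2: mem[0x15..0x1c] <- [3a 61 94 15 c1 4f 3a 61]
query mem[0x1c]=0x61, mem[0x0e]=0x24, mem[0x1b]=0x3a, mem[0x18]=0x15, mem[0x0c]=0xc1

MEM[0x1c,0x0e,0x1b,0x18,0x0c] = 61 24 3a 15 c1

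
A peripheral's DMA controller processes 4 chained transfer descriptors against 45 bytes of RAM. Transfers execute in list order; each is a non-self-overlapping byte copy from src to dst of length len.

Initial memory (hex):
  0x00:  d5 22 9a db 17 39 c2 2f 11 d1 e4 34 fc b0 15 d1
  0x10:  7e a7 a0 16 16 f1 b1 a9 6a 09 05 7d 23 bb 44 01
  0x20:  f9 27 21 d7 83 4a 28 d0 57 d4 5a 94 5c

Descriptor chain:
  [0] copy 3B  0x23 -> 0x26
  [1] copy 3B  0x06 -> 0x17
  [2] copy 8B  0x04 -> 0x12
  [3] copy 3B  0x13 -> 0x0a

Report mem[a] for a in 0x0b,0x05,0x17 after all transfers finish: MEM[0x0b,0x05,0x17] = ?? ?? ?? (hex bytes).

#0 dst[0x26+3] := {0xd7,0x83,0x4a}
#1 dst[0x17+3] := {0xc2,0x2f,0x11}
#2 dst[0x12+8] := {0x17,0x39,0xc2,0x2f,0x11,0xd1,0xe4,0x34}
#3 dst[0x0a+3] := {0x39,0xc2,0x2f}
query mem[0x0b]=0xc2, mem[0x05]=0x39, mem[0x17]=0xd1

MEM[0x0b,0x05,0x17] = c2 39 d1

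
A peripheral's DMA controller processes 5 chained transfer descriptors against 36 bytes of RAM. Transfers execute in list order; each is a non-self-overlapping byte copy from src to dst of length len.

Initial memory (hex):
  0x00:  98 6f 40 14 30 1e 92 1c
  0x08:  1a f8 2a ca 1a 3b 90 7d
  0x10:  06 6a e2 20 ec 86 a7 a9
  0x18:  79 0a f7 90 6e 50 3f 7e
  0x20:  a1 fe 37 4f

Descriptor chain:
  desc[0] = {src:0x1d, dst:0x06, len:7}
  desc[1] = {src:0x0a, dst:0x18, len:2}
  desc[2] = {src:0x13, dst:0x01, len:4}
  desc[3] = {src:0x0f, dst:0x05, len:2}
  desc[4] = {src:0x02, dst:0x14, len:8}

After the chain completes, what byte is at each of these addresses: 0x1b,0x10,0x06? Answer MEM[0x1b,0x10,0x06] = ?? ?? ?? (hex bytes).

MEM[0x1b,0x10,0x06] = a1 06 06

#0 dst[0x06+7] := {0x50,0x3f,0x7e,0xa1,0xfe,0x37,0x4f}
#1 dst[0x18+2] := {0xfe,0x37}
#2 dst[0x01+4] := {0x20,0xec,0x86,0xa7}
#3 dst[0x05+2] := {0x7d,0x06}
#4 dst[0x14+8] := {0xec,0x86,0xa7,0x7d,0x06,0x3f,0x7e,0xa1}
query mem[0x1b]=0xa1, mem[0x10]=0x06, mem[0x06]=0x06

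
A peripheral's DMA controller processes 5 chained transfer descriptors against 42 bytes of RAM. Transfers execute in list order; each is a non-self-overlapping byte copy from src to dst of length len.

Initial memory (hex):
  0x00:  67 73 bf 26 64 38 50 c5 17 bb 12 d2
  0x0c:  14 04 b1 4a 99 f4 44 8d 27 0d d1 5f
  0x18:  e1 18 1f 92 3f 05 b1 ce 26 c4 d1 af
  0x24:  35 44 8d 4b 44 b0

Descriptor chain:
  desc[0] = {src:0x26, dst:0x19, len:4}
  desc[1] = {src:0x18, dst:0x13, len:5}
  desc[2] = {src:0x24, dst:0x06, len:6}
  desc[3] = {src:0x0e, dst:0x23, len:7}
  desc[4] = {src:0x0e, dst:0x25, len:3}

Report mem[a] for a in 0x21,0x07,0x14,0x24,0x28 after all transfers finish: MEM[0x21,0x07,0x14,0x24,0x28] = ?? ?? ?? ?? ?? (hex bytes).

[0] 0x26->0x19 len=4 : 8d 4b 44 b0
[1] 0x18->0x13 len=5 : e1 8d 4b 44 b0
[2] 0x24->0x06 len=6 : 35 44 8d 4b 44 b0
[3] 0x0e->0x23 len=7 : b1 4a 99 f4 44 e1 8d
[4] 0x0e->0x25 len=3 : b1 4a 99
query mem[0x21]=0xc4, mem[0x07]=0x44, mem[0x14]=0x8d, mem[0x24]=0x4a, mem[0x28]=0xe1

MEM[0x21,0x07,0x14,0x24,0x28] = c4 44 8d 4a e1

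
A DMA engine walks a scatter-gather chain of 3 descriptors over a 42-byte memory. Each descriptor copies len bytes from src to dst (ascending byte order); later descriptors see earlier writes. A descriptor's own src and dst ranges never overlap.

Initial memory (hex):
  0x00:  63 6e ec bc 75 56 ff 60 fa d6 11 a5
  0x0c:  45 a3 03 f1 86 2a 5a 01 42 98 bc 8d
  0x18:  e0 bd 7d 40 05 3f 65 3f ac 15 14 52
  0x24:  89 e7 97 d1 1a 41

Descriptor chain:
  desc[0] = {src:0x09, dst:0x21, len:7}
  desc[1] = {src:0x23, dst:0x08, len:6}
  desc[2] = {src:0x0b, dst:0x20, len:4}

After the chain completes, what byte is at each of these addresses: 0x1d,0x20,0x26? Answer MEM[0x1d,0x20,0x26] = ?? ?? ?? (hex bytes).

  after D0: wrote 7B at 0x21 = d611a545a303f1
  after D1: wrote 6B at 0x08 = a545a303f11a
  after D2: wrote 4B at 0x20 = 03f11a03
query mem[0x1d]=0x3f, mem[0x20]=0x03, mem[0x26]=0x03

MEM[0x1d,0x20,0x26] = 3f 03 03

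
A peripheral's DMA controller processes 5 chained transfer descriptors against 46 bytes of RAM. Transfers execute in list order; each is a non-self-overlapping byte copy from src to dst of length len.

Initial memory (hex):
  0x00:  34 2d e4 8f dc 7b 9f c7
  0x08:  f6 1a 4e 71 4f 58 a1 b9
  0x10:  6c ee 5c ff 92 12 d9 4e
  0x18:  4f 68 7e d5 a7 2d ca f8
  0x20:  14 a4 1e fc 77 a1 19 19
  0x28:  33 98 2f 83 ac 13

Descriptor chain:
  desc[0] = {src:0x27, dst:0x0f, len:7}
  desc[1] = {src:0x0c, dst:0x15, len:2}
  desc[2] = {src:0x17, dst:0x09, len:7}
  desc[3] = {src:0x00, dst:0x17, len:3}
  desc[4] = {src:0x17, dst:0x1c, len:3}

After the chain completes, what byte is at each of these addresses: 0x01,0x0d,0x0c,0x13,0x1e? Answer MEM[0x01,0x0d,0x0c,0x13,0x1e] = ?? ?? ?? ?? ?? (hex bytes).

MEM[0x01,0x0d,0x0c,0x13,0x1e] = 2d d5 7e 83 e4

D0: mem[0x0f..0x15] <- [19 33 98 2f 83 ac 13]
D1: mem[0x15..0x16] <- [4f 58]
D2: mem[0x09..0x0f] <- [4e 4f 68 7e d5 a7 2d]
D3: mem[0x17..0x19] <- [34 2d e4]
D4: mem[0x1c..0x1e] <- [34 2d e4]
query mem[0x01]=0x2d, mem[0x0d]=0xd5, mem[0x0c]=0x7e, mem[0x13]=0x83, mem[0x1e]=0xe4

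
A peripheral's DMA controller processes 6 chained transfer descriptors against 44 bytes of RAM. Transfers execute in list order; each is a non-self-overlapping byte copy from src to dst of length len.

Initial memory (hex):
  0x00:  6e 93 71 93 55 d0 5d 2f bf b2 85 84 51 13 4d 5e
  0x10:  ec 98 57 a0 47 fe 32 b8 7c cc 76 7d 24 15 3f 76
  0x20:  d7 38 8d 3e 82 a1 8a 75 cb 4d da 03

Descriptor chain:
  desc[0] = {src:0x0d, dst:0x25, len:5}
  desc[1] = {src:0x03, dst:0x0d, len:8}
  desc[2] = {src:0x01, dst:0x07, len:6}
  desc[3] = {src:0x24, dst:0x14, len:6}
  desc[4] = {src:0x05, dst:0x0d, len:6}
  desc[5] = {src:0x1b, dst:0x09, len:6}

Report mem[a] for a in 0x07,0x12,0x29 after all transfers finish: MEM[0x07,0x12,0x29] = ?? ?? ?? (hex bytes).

MEM[0x07,0x12,0x29] = 93 55 98

D0: mem[0x25..0x29] <- [13 4d 5e ec 98]
D1: mem[0x0d..0x14] <- [93 55 d0 5d 2f bf b2 85]
D2: mem[0x07..0x0c] <- [93 71 93 55 d0 5d]
D3: mem[0x14..0x19] <- [82 13 4d 5e ec 98]
D4: mem[0x0d..0x12] <- [d0 5d 93 71 93 55]
D5: mem[0x09..0x0e] <- [7d 24 15 3f 76 d7]
query mem[0x07]=0x93, mem[0x12]=0x55, mem[0x29]=0x98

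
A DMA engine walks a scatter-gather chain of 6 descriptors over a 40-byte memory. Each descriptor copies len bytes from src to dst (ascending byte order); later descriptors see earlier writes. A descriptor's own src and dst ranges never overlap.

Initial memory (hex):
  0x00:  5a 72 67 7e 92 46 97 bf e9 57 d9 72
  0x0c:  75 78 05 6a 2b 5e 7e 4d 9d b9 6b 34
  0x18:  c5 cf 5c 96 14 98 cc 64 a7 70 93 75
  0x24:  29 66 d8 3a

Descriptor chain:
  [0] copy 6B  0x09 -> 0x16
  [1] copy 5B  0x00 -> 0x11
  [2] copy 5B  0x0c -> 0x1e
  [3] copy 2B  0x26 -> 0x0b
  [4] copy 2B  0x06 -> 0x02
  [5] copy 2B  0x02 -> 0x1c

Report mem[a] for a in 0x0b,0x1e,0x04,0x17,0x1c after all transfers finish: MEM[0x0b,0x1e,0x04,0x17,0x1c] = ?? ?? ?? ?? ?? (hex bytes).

  after D0: wrote 6B at 0x16 = 57d972757805
  after D1: wrote 5B at 0x11 = 5a72677e92
  after D2: wrote 5B at 0x1e = 7578056a2b
  after D3: wrote 2B at 0x0b = d83a
  after D4: wrote 2B at 0x02 = 97bf
  after D5: wrote 2B at 0x1c = 97bf
query mem[0x0b]=0xd8, mem[0x1e]=0x75, mem[0x04]=0x92, mem[0x17]=0xd9, mem[0x1c]=0x97

MEM[0x0b,0x1e,0x04,0x17,0x1c] = d8 75 92 d9 97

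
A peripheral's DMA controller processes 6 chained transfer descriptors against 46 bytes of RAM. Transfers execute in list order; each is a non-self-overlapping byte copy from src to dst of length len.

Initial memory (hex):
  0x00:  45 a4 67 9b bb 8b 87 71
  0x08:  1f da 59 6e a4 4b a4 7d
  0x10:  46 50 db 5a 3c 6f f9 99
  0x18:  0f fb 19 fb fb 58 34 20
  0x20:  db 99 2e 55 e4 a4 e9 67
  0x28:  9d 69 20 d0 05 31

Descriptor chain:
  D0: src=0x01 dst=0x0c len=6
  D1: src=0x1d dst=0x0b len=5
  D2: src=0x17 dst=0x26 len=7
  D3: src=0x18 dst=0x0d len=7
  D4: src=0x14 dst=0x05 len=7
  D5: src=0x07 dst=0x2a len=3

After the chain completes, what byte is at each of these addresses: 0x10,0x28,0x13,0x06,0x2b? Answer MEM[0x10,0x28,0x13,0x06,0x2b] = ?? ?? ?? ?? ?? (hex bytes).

#0 dst[0x0c+6] := {0xa4,0x67,0x9b,0xbb,0x8b,0x87}
#1 dst[0x0b+5] := {0x58,0x34,0x20,0xdb,0x99}
#2 dst[0x26+7] := {0x99,0x0f,0xfb,0x19,0xfb,0xfb,0x58}
#3 dst[0x0d+7] := {0x0f,0xfb,0x19,0xfb,0xfb,0x58,0x34}
#4 dst[0x05+7] := {0x3c,0x6f,0xf9,0x99,0x0f,0xfb,0x19}
#5 dst[0x2a+3] := {0xf9,0x99,0x0f}
query mem[0x10]=0xfb, mem[0x28]=0xfb, mem[0x13]=0x34, mem[0x06]=0x6f, mem[0x2b]=0x99

MEM[0x10,0x28,0x13,0x06,0x2b] = fb fb 34 6f 99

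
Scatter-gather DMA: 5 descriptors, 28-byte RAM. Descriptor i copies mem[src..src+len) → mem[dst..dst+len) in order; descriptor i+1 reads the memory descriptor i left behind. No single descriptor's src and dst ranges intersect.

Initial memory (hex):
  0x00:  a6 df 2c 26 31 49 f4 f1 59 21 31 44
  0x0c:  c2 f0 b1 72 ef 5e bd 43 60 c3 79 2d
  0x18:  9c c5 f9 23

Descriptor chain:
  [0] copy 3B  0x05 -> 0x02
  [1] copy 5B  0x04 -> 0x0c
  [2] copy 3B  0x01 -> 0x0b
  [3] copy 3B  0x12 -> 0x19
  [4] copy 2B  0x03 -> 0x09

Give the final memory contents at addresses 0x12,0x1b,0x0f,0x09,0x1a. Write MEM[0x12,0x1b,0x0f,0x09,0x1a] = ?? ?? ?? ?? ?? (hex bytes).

[0] 0x05->0x02 len=3 : 49 f4 f1
[1] 0x04->0x0c len=5 : f1 49 f4 f1 59
[2] 0x01->0x0b len=3 : df 49 f4
[3] 0x12->0x19 len=3 : bd 43 60
[4] 0x03->0x09 len=2 : f4 f1
query mem[0x12]=0xbd, mem[0x1b]=0x60, mem[0x0f]=0xf1, mem[0x09]=0xf4, mem[0x1a]=0x43

MEM[0x12,0x1b,0x0f,0x09,0x1a] = bd 60 f1 f4 43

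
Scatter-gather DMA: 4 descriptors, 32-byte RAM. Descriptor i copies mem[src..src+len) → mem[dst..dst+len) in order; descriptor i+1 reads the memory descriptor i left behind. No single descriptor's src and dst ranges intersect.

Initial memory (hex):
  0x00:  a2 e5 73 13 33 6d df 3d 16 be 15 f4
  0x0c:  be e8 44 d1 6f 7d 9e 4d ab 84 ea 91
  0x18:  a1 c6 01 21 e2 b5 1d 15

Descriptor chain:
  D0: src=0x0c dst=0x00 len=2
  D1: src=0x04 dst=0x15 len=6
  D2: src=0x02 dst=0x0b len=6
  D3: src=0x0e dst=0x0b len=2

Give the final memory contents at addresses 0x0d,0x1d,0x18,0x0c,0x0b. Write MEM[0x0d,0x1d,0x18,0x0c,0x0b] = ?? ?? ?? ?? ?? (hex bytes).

  after D0: wrote 2B at 0x00 = bee8
  after D1: wrote 6B at 0x15 = 336ddf3d16be
  after D2: wrote 6B at 0x0b = 7313336ddf3d
  after D3: wrote 2B at 0x0b = 6ddf
query mem[0x0d]=0x33, mem[0x1d]=0xb5, mem[0x18]=0x3d, mem[0x0c]=0xdf, mem[0x0b]=0x6d

MEM[0x0d,0x1d,0x18,0x0c,0x0b] = 33 b5 3d df 6d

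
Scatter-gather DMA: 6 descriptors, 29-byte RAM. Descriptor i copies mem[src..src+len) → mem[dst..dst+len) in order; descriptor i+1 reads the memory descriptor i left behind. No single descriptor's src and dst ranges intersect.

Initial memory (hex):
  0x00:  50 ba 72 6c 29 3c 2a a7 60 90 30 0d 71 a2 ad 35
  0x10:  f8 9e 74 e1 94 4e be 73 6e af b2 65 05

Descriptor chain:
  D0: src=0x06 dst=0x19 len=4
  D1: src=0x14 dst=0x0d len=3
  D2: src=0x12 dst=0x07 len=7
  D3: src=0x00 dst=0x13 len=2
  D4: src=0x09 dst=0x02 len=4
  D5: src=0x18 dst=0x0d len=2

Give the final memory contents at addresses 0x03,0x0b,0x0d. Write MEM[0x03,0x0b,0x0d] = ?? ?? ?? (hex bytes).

MEM[0x03,0x0b,0x0d] = 4e be 6e

#0 dst[0x19+4] := {0x2a,0xa7,0x60,0x90}
#1 dst[0x0d+3] := {0x94,0x4e,0xbe}
#2 dst[0x07+7] := {0x74,0xe1,0x94,0x4e,0xbe,0x73,0x6e}
#3 dst[0x13+2] := {0x50,0xba}
#4 dst[0x02+4] := {0x94,0x4e,0xbe,0x73}
#5 dst[0x0d+2] := {0x6e,0x2a}
query mem[0x03]=0x4e, mem[0x0b]=0xbe, mem[0x0d]=0x6e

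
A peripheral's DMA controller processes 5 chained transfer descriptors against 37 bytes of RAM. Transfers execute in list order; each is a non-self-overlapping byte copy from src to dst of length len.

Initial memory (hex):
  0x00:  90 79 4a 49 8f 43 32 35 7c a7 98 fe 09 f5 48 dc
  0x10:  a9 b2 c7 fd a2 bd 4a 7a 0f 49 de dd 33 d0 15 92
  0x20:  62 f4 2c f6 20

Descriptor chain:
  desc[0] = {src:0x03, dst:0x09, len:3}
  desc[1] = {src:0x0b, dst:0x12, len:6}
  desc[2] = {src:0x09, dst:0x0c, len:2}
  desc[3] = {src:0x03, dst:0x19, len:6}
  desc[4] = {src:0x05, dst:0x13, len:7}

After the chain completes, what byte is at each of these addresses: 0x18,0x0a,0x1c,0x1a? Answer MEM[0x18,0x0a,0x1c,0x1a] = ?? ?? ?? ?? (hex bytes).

D0: mem[0x09..0x0b] <- [49 8f 43]
D1: mem[0x12..0x17] <- [43 09 f5 48 dc a9]
D2: mem[0x0c..0x0d] <- [49 8f]
D3: mem[0x19..0x1e] <- [49 8f 43 32 35 7c]
D4: mem[0x13..0x19] <- [43 32 35 7c 49 8f 43]
query mem[0x18]=0x8f, mem[0x0a]=0x8f, mem[0x1c]=0x32, mem[0x1a]=0x8f

MEM[0x18,0x0a,0x1c,0x1a] = 8f 8f 32 8f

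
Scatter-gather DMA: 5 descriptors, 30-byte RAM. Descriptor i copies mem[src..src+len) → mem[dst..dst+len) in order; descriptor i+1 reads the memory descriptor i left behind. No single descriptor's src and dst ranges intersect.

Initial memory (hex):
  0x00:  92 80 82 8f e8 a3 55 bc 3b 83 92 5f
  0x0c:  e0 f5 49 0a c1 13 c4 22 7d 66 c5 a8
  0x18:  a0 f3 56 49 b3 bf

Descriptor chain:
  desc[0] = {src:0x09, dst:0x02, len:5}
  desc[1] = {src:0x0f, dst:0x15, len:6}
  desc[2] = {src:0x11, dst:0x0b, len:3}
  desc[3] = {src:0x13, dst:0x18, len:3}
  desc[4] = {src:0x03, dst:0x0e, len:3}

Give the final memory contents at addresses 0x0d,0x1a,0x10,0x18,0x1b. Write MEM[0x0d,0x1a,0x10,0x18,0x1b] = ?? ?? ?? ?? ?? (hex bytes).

D0: mem[0x02..0x06] <- [83 92 5f e0 f5]
D1: mem[0x15..0x1a] <- [0a c1 13 c4 22 7d]
D2: mem[0x0b..0x0d] <- [13 c4 22]
D3: mem[0x18..0x1a] <- [22 7d 0a]
D4: mem[0x0e..0x10] <- [92 5f e0]
query mem[0x0d]=0x22, mem[0x1a]=0x0a, mem[0x10]=0xe0, mem[0x18]=0x22, mem[0x1b]=0x49

MEM[0x0d,0x1a,0x10,0x18,0x1b] = 22 0a e0 22 49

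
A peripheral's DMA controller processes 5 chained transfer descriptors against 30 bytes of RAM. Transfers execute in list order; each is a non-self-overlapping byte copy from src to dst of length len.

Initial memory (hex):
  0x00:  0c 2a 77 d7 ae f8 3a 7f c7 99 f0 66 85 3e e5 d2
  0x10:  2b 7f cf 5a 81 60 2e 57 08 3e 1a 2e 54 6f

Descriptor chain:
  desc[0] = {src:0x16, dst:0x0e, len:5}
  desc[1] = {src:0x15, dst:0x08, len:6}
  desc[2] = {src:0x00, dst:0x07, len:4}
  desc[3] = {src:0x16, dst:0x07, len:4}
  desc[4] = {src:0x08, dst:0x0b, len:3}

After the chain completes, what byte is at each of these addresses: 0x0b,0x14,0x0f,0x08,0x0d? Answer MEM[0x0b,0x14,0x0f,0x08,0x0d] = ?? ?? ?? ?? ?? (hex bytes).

#0 dst[0x0e+5] := {0x2e,0x57,0x08,0x3e,0x1a}
#1 dst[0x08+6] := {0x60,0x2e,0x57,0x08,0x3e,0x1a}
#2 dst[0x07+4] := {0x0c,0x2a,0x77,0xd7}
#3 dst[0x07+4] := {0x2e,0x57,0x08,0x3e}
#4 dst[0x0b+3] := {0x57,0x08,0x3e}
query mem[0x0b]=0x57, mem[0x14]=0x81, mem[0x0f]=0x57, mem[0x08]=0x57, mem[0x0d]=0x3e

MEM[0x0b,0x14,0x0f,0x08,0x0d] = 57 81 57 57 3e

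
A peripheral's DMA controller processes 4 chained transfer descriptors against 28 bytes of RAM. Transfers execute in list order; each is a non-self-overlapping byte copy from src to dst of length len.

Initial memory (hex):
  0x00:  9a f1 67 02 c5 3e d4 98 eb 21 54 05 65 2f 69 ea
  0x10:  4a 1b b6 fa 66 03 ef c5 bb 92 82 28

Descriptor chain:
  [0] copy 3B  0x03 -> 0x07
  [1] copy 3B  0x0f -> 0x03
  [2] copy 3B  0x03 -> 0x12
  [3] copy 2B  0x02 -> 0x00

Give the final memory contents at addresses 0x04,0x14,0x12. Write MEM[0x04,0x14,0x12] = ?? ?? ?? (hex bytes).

D0: mem[0x07..0x09] <- [02 c5 3e]
D1: mem[0x03..0x05] <- [ea 4a 1b]
D2: mem[0x12..0x14] <- [ea 4a 1b]
D3: mem[0x00..0x01] <- [67 ea]
query mem[0x04]=0x4a, mem[0x14]=0x1b, mem[0x12]=0xea

MEM[0x04,0x14,0x12] = 4a 1b ea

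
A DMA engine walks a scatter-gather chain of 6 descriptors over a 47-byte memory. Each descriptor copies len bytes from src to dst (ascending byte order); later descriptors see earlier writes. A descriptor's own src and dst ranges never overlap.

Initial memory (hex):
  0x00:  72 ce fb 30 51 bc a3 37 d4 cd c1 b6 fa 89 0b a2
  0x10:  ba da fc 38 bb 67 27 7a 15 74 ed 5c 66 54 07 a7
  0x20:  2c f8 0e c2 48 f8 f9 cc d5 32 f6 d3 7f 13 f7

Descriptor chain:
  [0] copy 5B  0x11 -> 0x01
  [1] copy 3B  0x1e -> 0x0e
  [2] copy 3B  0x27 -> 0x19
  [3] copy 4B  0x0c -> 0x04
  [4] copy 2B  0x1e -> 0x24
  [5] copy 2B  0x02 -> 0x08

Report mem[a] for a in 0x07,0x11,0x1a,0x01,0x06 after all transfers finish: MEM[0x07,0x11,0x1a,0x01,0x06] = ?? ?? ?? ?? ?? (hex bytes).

[0] 0x11->0x01 len=5 : da fc 38 bb 67
[1] 0x1e->0x0e len=3 : 07 a7 2c
[2] 0x27->0x19 len=3 : cc d5 32
[3] 0x0c->0x04 len=4 : fa 89 07 a7
[4] 0x1e->0x24 len=2 : 07 a7
[5] 0x02->0x08 len=2 : fc 38
query mem[0x07]=0xa7, mem[0x11]=0xda, mem[0x1a]=0xd5, mem[0x01]=0xda, mem[0x06]=0x07

MEM[0x07,0x11,0x1a,0x01,0x06] = a7 da d5 da 07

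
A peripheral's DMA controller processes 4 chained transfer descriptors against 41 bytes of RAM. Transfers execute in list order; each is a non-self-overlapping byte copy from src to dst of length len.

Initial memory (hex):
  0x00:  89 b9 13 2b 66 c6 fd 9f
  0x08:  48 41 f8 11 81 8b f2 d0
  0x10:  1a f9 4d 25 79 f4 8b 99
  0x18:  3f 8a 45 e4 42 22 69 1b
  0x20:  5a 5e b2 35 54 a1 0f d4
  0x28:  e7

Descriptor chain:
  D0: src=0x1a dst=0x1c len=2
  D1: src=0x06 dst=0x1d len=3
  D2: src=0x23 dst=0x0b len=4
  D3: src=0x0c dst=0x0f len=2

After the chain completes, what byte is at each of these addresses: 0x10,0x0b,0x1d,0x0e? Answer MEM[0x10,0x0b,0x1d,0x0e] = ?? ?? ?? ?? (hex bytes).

  after D0: wrote 2B at 0x1c = 45e4
  after D1: wrote 3B at 0x1d = fd9f48
  after D2: wrote 4B at 0x0b = 3554a10f
  after D3: wrote 2B at 0x0f = 54a1
query mem[0x10]=0xa1, mem[0x0b]=0x35, mem[0x1d]=0xfd, mem[0x0e]=0x0f

MEM[0x10,0x0b,0x1d,0x0e] = a1 35 fd 0f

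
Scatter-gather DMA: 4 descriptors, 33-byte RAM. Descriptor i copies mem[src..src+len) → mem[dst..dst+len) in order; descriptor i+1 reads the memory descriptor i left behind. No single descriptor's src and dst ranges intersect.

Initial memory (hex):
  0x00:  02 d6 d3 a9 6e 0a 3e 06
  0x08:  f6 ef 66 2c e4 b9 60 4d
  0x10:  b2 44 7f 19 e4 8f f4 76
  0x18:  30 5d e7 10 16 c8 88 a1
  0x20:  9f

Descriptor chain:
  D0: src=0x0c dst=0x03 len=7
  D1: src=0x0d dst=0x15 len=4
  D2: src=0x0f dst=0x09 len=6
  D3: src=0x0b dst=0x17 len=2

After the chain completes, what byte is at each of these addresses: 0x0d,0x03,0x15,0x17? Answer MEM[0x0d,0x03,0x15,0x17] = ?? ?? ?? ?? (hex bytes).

MEM[0x0d,0x03,0x15,0x17] = 19 e4 b9 44

  after D0: wrote 7B at 0x03 = e4b9604db2447f
  after D1: wrote 4B at 0x15 = b9604db2
  after D2: wrote 6B at 0x09 = 4db2447f19e4
  after D3: wrote 2B at 0x17 = 447f
query mem[0x0d]=0x19, mem[0x03]=0xe4, mem[0x15]=0xb9, mem[0x17]=0x44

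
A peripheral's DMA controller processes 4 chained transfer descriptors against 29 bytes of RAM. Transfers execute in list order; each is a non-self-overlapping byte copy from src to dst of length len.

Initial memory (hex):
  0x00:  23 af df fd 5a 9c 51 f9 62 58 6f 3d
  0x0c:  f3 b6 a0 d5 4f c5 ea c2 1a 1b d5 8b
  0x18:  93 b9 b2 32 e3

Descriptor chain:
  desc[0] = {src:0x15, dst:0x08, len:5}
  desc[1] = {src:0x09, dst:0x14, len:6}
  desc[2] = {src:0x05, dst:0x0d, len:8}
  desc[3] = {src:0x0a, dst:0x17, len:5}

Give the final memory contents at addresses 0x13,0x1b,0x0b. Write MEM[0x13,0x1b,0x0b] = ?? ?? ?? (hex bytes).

D0: mem[0x08..0x0c] <- [1b d5 8b 93 b9]
D1: mem[0x14..0x19] <- [d5 8b 93 b9 b6 a0]
D2: mem[0x0d..0x14] <- [9c 51 f9 1b d5 8b 93 b9]
D3: mem[0x17..0x1b] <- [8b 93 b9 9c 51]
query mem[0x13]=0x93, mem[0x1b]=0x51, mem[0x0b]=0x93

MEM[0x13,0x1b,0x0b] = 93 51 93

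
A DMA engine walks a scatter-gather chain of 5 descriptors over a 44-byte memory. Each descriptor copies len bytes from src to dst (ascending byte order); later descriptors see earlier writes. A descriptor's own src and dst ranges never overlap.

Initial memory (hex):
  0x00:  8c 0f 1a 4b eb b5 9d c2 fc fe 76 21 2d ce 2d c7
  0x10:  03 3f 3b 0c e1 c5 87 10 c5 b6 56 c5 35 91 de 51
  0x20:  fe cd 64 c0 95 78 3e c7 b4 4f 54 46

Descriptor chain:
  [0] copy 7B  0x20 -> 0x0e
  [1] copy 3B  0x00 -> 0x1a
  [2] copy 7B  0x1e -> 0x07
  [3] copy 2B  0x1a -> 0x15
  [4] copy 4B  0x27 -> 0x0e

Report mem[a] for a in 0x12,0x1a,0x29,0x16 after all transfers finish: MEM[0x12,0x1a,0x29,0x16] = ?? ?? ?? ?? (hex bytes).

#0 dst[0x0e+7] := {0xfe,0xcd,0x64,0xc0,0x95,0x78,0x3e}
#1 dst[0x1a+3] := {0x8c,0x0f,0x1a}
#2 dst[0x07+7] := {0xde,0x51,0xfe,0xcd,0x64,0xc0,0x95}
#3 dst[0x15+2] := {0x8c,0x0f}
#4 dst[0x0e+4] := {0xc7,0xb4,0x4f,0x54}
query mem[0x12]=0x95, mem[0x1a]=0x8c, mem[0x29]=0x4f, mem[0x16]=0x0f

MEM[0x12,0x1a,0x29,0x16] = 95 8c 4f 0f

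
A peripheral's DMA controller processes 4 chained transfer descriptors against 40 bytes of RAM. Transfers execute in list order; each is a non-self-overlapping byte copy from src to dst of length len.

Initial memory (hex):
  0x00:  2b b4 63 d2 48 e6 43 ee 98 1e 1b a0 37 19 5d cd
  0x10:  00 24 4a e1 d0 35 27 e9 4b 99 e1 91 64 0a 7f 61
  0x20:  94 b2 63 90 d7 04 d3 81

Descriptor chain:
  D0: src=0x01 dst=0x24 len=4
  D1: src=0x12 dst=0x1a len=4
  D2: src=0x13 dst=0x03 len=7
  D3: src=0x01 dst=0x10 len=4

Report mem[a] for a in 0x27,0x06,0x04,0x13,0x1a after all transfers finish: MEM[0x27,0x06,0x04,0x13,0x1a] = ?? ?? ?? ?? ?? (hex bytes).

[0] 0x01->0x24 len=4 : b4 63 d2 48
[1] 0x12->0x1a len=4 : 4a e1 d0 35
[2] 0x13->0x03 len=7 : e1 d0 35 27 e9 4b 99
[3] 0x01->0x10 len=4 : b4 63 e1 d0
query mem[0x27]=0x48, mem[0x06]=0x27, mem[0x04]=0xd0, mem[0x13]=0xd0, mem[0x1a]=0x4a

MEM[0x27,0x06,0x04,0x13,0x1a] = 48 27 d0 d0 4a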